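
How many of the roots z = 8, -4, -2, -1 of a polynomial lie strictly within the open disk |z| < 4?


Step 1: Check each root:
  z = 8: |8| = 8 >= 4
  z = -4: |-4| = 4 >= 4
  z = -2: |-2| = 2 < 4
  z = -1: |-1| = 1 < 4
Step 2: Count = 2

2


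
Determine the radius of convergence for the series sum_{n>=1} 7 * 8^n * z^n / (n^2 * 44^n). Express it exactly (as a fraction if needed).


Step 1: General term a_n = 7 * 8^n / (n^2 * 44^n)
Step 2: By the root test, |a_n|^(1/n) = 7^(1/n) * 8 / (n^(2/n) * 44) -> 8/44 as n -> infinity (since 7^(1/n) -> 1 and n^(2/n) -> 1)
Step 3: R = 1/lim|a_n|^(1/n) = 44/8 = 11/2

11/2


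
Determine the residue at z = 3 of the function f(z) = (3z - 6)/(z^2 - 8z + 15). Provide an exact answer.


Step 1: Q(z) = z^2 - 8z + 15 = (z - 3)(z - 5)
Step 2: Q'(z) = 2z - 8
Step 3: Q'(3) = -2, P(3) = 3
Step 4: Res = P(3)/Q'(3) = 3/(-2) = -3/2

-3/2


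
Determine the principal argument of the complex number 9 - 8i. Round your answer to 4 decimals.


Step 1: z = 9 - 8i
Step 2: arg(z) = atan2(-8, 9)
Step 3: arg(z) = -0.7266

-0.7266


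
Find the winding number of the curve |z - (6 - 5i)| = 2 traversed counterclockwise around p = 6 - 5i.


Step 1: Center c = (6, -5), radius = 2
Step 2: |p - c|^2 = 0^2 + 0^2 = 0
Step 3: r^2 = 4
Step 4: |p-c| < r so winding number = 1

1


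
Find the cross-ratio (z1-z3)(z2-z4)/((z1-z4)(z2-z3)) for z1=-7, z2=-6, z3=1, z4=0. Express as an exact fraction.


Step 1: (z1-z3)(z2-z4) = (-8) * (-6) = 48
Step 2: (z1-z4)(z2-z3) = (-7) * (-7) = 49
Step 3: Cross-ratio = 48/49 = 48/49

48/49


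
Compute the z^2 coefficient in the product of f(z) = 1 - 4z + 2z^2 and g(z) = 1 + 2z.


Step 1: z^2 term in f*g comes from: (1)*(0) + (-4z)*(2z) + (2z^2)*(1)
Step 2: = 0 - 8 + 2
Step 3: = -6

-6


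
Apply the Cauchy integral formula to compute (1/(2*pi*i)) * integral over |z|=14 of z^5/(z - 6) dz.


Step 1: f(z) = z^5, a = 6 is inside |z| = 14
Step 2: By Cauchy integral formula: (1/(2pi*i)) * integral = f(a)
Step 3: f(6) = 6^5 = 7776

7776


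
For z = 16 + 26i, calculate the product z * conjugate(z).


Step 1: conj(z) = 16 - 26i
Step 2: z * conj(z) = 16^2 + 26^2
Step 3: = 256 + 676 = 932

932


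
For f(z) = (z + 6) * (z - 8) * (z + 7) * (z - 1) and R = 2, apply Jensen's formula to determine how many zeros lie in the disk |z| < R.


Jensen's formula: (1/2pi)*integral log|f(Re^it)|dt = log|f(0)| + sum_{|a_k|<R} log(R/|a_k|)
Step 1: f(0) = 6 * (-8) * 7 * (-1) = 336
Step 2: log|f(0)| = log|-6| + log|8| + log|-7| + log|1| = 5.8171
Step 3: Zeros inside |z| < 2: 1
Step 4: Jensen sum = log(2/1) = 0.6931
Step 5: n(R) = number of terms in the Jensen sum = count of zeros inside |z| < 2 = 1

1


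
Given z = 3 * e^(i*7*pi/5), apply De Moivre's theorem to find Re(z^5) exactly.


Step 1: By De Moivre's theorem, z^5 = 3^5 * e^(i*5*7*pi/5) = 243 * (cos(7*pi) + i*sin(7*pi))
Step 2: |z|^5 = 3^5 = 243
Step 3: Reduce the angle mod 2*pi: 7*pi - 6*pi = pi
Step 4: cos(pi) = -1
Step 5: Re(z^5) = 243 * (-1) = -243

-243


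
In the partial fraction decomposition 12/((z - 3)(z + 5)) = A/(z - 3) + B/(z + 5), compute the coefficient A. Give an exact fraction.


Step 1: Multiply both sides by (z - 3) and set z = 3
Step 2: A = 12 / (3 + 5)
Step 3: A = 12 / 8
Step 4: A = 3/2

3/2


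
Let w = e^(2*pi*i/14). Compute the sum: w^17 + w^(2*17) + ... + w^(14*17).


Step 1: The sum sum_{j=1}^{n} w^(k*j) equals n if n | k, else 0.
Step 2: Here n = 14, k = 17
Step 3: Does n divide k? 14 | 17 -> False
Step 4: Sum = 0

0


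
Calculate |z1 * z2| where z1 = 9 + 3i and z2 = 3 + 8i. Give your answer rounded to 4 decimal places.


Step 1: |z1| = sqrt(9^2 + 3^2) = sqrt(90)
Step 2: |z2| = sqrt(3^2 + 8^2) = sqrt(73)
Step 3: |z1*z2| = |z1|*|z2| = sqrt(90) * sqrt(73) = sqrt(90 * 73) = sqrt(6570)
Step 4: = 81.0555

81.0555


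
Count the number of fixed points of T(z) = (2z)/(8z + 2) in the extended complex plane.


Step 1: Fixed points satisfy T(z) = z
Step 2: 8z^2 = 0
Step 3: Discriminant = 0^2 - 4*8*0 = 0
Step 4: Number of fixed points = 1

1


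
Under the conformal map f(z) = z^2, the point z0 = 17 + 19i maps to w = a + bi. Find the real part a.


Step 1: z0 = 17 + 19i
Step 2: z0^2 = 17^2 - 19^2 + 646i
Step 3: real part = 289 - 361 = -72

-72


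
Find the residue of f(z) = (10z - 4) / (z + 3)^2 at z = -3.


Step 1: Pole of order 2 at z = -3
Step 2: Res = lim d/dz [(z + 3)^2 * f(z)] as z -> -3
Step 3: (z + 3)^2 * f(z) = 10z - 4
Step 4: d/dz[10z - 4] = 10

10


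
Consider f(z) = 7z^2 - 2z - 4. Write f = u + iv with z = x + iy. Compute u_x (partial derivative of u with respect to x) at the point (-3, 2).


Step 1: f(z) = 7(x+iy)^2 - 2(x+iy) - 4
Step 2: u = 7(x^2 - y^2) - 2x - 4
Step 3: u_x = 14x - 2
Step 4: At (-3, 2): u_x = -42 - 2 = -44

-44


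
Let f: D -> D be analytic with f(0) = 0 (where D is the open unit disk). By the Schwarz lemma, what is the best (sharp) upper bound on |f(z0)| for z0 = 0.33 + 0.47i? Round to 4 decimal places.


Step 1: Schwarz lemma: if f: D -> D is analytic with f(0) = 0, then |f(z)| <= |z| for all z in D, and this is sharp (f(z) = z).
Step 2: |z0|^2 = 0.33^2 + 0.47^2 = 0.3298
Step 3: |z0| = sqrt(0.3298) = 0.574282
Step 4: Best bound = |z0| = 0.5743

0.5743


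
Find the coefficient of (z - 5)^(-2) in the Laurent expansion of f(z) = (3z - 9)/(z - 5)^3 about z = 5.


Step 1: Write the numerator in powers of (z - 5): 3z - 9 = 3(z - 5) + (3*5 - 9) = 3(z - 5) + 6
Step 2: Divide by (z - 5)^3: f(z) = 6(z - 5)^(-3) + 3(z - 5)^(-2)
Step 3: This finite sum is the Laurent series of f about z = 5.
Step 4: Coefficient of (z - 5)^(-2) = coefficient of (z - 5) in the re-centred numerator = 3

3


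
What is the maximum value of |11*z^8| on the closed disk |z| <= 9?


Step 1: On |z| = 9, |f(z)| = 11 * |z|^8 = 11 * 9^8
Step 2: By maximum modulus principle, maximum is on boundary.
Step 3: Maximum = 11 * 43046721 = 473513931

473513931


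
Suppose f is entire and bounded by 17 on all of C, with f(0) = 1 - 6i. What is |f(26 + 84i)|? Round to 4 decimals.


Step 1: By Liouville's theorem, a bounded entire function is constant.
Step 2: f(z) = f(0) = 1 - 6i for all z.
Step 3: |f(w)| = |1 - 6i| = sqrt(1 + 36)
Step 4: = 6.0828

6.0828


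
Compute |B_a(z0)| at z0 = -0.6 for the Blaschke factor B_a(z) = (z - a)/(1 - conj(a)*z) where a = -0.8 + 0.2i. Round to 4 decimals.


Step 1: Numerator z0 - a = -0.6 - (-0.8 + 0.2i) = 0.2 - 0.2i
Step 2: Denominator 1 - conj(a)*z0 = 1 - (-0.8 - 0.2i)*(-0.6) = 0.52 - 0.12i
Step 3: |z0 - a|^2 = 0.2^2 + (-0.2)^2 = 0.08; |1 - conj(a)*z0|^2 = 0.52^2 + (-0.12)^2 = 0.2848
Step 4: |B_a(-0.6)| = sqrt(0.08 / 0.2848) = sqrt(0.280899)
Step 5: = 0.53

0.53


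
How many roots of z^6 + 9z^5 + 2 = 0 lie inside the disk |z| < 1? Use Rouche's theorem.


Step 1: On |z| = 1 the three terms have sizes |z^6| = 1^6 = 1, |9z^5| = 9*1^5 = 9, |2| = 2
Step 2: The dominant term is g(z) = 9z^5; let h(z) = z^6 + 2 so f = g + h
Step 3: On |z| = 1: |g| = 9 and |h| <= 1 + 2 = 3
Step 4: Since 9 > 3, |h| < |g| on |z| = 1, so by Rouche f has the same number of zeros as g inside |z| < 1
Step 5: g(z) = 9z^5 has 5 zeros (at the origin, multiplicity 5) inside |z| < 1. Answer = 5

5


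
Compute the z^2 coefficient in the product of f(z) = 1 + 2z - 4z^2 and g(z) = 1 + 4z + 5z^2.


Step 1: z^2 term in f*g comes from: (1)*(5z^2) + (2z)*(4z) + (-4z^2)*(1)
Step 2: = 5 + 8 - 4
Step 3: = 9

9


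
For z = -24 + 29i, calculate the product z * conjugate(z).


Step 1: conj(z) = -24 - 29i
Step 2: z * conj(z) = (-24)^2 + 29^2
Step 3: = 576 + 841 = 1417

1417


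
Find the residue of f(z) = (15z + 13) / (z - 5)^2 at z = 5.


Step 1: Pole of order 2 at z = 5
Step 2: Res = lim d/dz [(z - 5)^2 * f(z)] as z -> 5
Step 3: (z - 5)^2 * f(z) = 15z + 13
Step 4: d/dz[15z + 13] = 15

15


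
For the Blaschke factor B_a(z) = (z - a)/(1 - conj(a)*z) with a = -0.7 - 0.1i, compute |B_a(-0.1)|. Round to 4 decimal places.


Step 1: Numerator z0 - a = -0.1 - (-0.7 - 0.1i) = 0.6 + 0.1i
Step 2: Denominator 1 - conj(a)*z0 = 1 - (-0.7 + 0.1i)*(-0.1) = 0.93 + 0.01i
Step 3: |z0 - a|^2 = 0.6^2 + 0.1^2 = 0.37; |1 - conj(a)*z0|^2 = 0.93^2 + 0.01^2 = 0.865
Step 4: |B_a(-0.1)| = sqrt(0.37 / 0.865) = sqrt(0.427746)
Step 5: = 0.654

0.654


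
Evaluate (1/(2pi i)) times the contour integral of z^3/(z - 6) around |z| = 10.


Step 1: f(z) = z^3, a = 6 is inside |z| = 10
Step 2: By Cauchy integral formula: (1/(2pi*i)) * integral = f(a)
Step 3: f(6) = 6^3 = 216

216


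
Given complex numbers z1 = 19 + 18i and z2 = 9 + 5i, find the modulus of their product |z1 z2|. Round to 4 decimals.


Step 1: |z1| = sqrt(19^2 + 18^2) = sqrt(685)
Step 2: |z2| = sqrt(9^2 + 5^2) = sqrt(106)
Step 3: |z1*z2| = |z1|*|z2| = sqrt(685) * sqrt(106) = sqrt(685 * 106) = sqrt(72610)
Step 4: = 269.4624

269.4624


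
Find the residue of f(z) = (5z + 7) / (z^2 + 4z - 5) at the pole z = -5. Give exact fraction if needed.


Step 1: Q(z) = z^2 + 4z - 5 = (z + 5)(z - 1)
Step 2: Q'(z) = 2z + 4
Step 3: Q'(-5) = -6, P(-5) = -18
Step 4: Res = P(-5)/Q'(-5) = -18/(-6) = 3

3


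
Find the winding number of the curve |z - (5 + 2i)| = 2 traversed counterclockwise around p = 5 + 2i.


Step 1: Center c = (5, 2), radius = 2
Step 2: |p - c|^2 = 0^2 + 0^2 = 0
Step 3: r^2 = 4
Step 4: |p-c| < r so winding number = 1

1


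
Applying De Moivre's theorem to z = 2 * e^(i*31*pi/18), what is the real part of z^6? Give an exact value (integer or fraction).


Step 1: By De Moivre's theorem, z^6 = 2^6 * e^(i*6*31*pi/18) = 64 * (cos(31*pi/3) + i*sin(31*pi/3))
Step 2: |z|^6 = 2^6 = 64
Step 3: Reduce the angle mod 2*pi: 31*pi/3 - 10*pi = pi/3
Step 4: cos(pi/3) = 1/2
Step 5: Re(z^6) = 64 * 1/2 = 32

32


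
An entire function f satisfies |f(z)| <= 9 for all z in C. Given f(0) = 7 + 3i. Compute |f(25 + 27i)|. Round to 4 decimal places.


Step 1: By Liouville's theorem, a bounded entire function is constant.
Step 2: f(z) = f(0) = 7 + 3i for all z.
Step 3: |f(w)| = |7 + 3i| = sqrt(49 + 9)
Step 4: = 7.6158

7.6158


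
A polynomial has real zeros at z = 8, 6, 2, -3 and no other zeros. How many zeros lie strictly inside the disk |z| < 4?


Step 1: Check each root:
  z = 8: |8| = 8 >= 4
  z = 6: |6| = 6 >= 4
  z = 2: |2| = 2 < 4
  z = -3: |-3| = 3 < 4
Step 2: Count = 2

2


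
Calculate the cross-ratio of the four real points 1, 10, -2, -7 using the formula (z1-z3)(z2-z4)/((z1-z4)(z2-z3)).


Step 1: (z1-z3)(z2-z4) = 3 * 17 = 51
Step 2: (z1-z4)(z2-z3) = 8 * 12 = 96
Step 3: Cross-ratio = 51/96 = 17/32

17/32


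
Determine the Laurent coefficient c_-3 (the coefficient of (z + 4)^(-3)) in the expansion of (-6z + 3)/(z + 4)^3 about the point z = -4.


Step 1: Write the numerator in powers of (z + 4): -6z + 3 = -6(z + 4) + (-6*(-4) + 3) = -6(z + 4) + 27
Step 2: Divide by (z + 4)^3: f(z) = 27(z + 4)^(-3) - 6(z + 4)^(-2)
Step 3: This finite sum is the Laurent series of f about z = -4.
Step 4: Coefficient of (z + 4)^(-3) = -6*(-4) + 3 = 27

27


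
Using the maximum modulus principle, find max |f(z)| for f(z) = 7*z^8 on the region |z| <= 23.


Step 1: On |z| = 23, |f(z)| = 7 * |z|^8 = 7 * 23^8
Step 2: By maximum modulus principle, maximum is on boundary.
Step 3: Maximum = 7 * 78310985281 = 548176896967

548176896967


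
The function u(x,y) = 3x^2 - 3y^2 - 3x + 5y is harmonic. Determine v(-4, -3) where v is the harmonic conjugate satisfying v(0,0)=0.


Step 1: v_x = -u_y = 6y - 5
Step 2: v_y = u_x = 6x - 3
Step 3: v = 6xy - 5x - 3y + C
Step 4: v(0,0) = 0 => C = 0
Step 5: v(-4, -3) = 101

101


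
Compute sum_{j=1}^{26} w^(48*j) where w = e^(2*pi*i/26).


Step 1: The sum sum_{j=1}^{n} w^(k*j) equals n if n | k, else 0.
Step 2: Here n = 26, k = 48
Step 3: Does n divide k? 26 | 48 -> False
Step 4: Sum = 0

0


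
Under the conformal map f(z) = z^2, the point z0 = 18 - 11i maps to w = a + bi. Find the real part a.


Step 1: z0 = 18 - 11i
Step 2: z0^2 = 18^2 - (-11)^2 - 396i
Step 3: real part = 324 - 121 = 203

203


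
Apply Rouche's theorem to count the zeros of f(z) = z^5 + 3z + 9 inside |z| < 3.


Step 1: On |z| = 3 the three terms have sizes |z^5| = 3^5 = 243, |3z| = 3*3 = 9, |9| = 9
Step 2: The dominant term is g(z) = z^5; let h(z) = 3z + 9 so f = g + h
Step 3: On |z| = 3: |g| = 243 and |h| <= 9 + 9 = 18
Step 4: Since 243 > 18, |h| < |g| on |z| = 3, so by Rouche f has the same number of zeros as g inside |z| < 3
Step 5: g(z) = z^5 has 5 zeros (all at the origin) inside |z| < 3. Answer = 5

5


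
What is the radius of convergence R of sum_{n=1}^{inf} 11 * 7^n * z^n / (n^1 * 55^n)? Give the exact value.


Step 1: General term a_n = 11 * 7^n / (n^1 * 55^n)
Step 2: By the root test, |a_n|^(1/n) = 11^(1/n) * 7 / (n^(1/n) * 55) -> 7/55 as n -> infinity (since 11^(1/n) -> 1 and n^(1/n) -> 1)
Step 3: R = 1/lim|a_n|^(1/n) = 55/7

55/7


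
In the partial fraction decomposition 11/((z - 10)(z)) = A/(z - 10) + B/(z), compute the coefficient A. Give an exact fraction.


Step 1: Multiply both sides by (z - 10) and set z = 10
Step 2: A = 11 / (10 - 0)
Step 3: A = 11 / 10
Step 4: A = 11/10

11/10


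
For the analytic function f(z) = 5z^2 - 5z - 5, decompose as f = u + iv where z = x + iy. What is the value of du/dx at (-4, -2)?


Step 1: f(z) = 5(x+iy)^2 - 5(x+iy) - 5
Step 2: u = 5(x^2 - y^2) - 5x - 5
Step 3: u_x = 10x - 5
Step 4: At (-4, -2): u_x = -40 - 5 = -45

-45


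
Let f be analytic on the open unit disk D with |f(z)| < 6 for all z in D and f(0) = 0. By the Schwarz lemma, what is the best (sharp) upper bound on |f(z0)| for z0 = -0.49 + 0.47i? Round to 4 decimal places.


Step 1: g = f/6 maps D -> D with g(0) = 0, so by the Schwarz lemma |g(z)| <= |z|, i.e. |f(z)| <= 6|z|; this is sharp (f(z) = 6z).
Step 2: |z0|^2 = (-0.49)^2 + 0.47^2 = 0.461
Step 3: |z0| = sqrt(0.461) = 0.67897
Step 4: Best bound = 6 * |z0| = 6 * 0.67897 = 4.0738

4.0738


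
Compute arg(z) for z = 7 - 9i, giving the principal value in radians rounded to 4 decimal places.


Step 1: z = 7 - 9i
Step 2: arg(z) = atan2(-9, 7)
Step 3: arg(z) = -0.9098

-0.9098


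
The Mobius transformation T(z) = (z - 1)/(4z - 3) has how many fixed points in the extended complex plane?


Step 1: Fixed points satisfy T(z) = z
Step 2: 4z^2 - 4z + 1 = 0
Step 3: Discriminant = (-4)^2 - 4*4*1 = 0
Step 4: Number of fixed points = 1

1


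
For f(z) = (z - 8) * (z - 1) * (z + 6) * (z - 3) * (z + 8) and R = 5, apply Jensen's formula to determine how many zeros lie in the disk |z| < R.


Jensen's formula: (1/2pi)*integral log|f(Re^it)|dt = log|f(0)| + sum_{|a_k|<R} log(R/|a_k|)
Step 1: f(0) = (-8) * (-1) * 6 * (-3) * 8 = -1152
Step 2: log|f(0)| = log|8| + log|1| + log|-6| + log|3| + log|-8| = 7.0493
Step 3: Zeros inside |z| < 5: 1, 3
Step 4: Jensen sum = log(5/1) + log(5/3) = 2.1203
Step 5: n(R) = number of terms in the Jensen sum = count of zeros inside |z| < 5 = 2

2


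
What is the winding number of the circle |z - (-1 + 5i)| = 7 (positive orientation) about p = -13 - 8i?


Step 1: Center c = (-1, 5), radius = 7
Step 2: |p - c|^2 = (-12)^2 + (-13)^2 = 313
Step 3: r^2 = 49
Step 4: |p-c| > r so winding number = 0

0


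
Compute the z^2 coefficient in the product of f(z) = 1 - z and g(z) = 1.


Step 1: z^2 term in f*g comes from: (1)*(0) + (-z)*(0) + (0)*(1)
Step 2: = 0 + 0 + 0
Step 3: = 0

0


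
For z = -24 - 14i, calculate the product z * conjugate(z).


Step 1: conj(z) = -24 + 14i
Step 2: z * conj(z) = (-24)^2 + (-14)^2
Step 3: = 576 + 196 = 772

772


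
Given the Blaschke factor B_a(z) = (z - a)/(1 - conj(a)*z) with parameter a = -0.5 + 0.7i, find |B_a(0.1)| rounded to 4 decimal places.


Step 1: Numerator z0 - a = 0.1 - (-0.5 + 0.7i) = 0.6 - 0.7i
Step 2: Denominator 1 - conj(a)*z0 = 1 - (-0.5 - 0.7i)*0.1 = 1.05 + 0.07i
Step 3: |z0 - a|^2 = 0.6^2 + (-0.7)^2 = 0.85; |1 - conj(a)*z0|^2 = 1.05^2 + 0.07^2 = 1.1074
Step 4: |B_a(0.1)| = sqrt(0.85 / 1.1074) = sqrt(0.767564)
Step 5: = 0.8761

0.8761


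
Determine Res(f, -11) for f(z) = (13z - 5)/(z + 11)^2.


Step 1: Pole of order 2 at z = -11
Step 2: Res = lim d/dz [(z + 11)^2 * f(z)] as z -> -11
Step 3: (z + 11)^2 * f(z) = 13z - 5
Step 4: d/dz[13z - 5] = 13

13


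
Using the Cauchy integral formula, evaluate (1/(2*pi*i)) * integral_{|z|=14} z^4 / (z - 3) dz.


Step 1: f(z) = z^4, a = 3 is inside |z| = 14
Step 2: By Cauchy integral formula: (1/(2pi*i)) * integral = f(a)
Step 3: f(3) = 3^4 = 81

81


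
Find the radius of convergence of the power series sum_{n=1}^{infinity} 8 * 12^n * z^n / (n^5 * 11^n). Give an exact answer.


Step 1: General term a_n = 8 * 12^n / (n^5 * 11^n)
Step 2: By the root test, |a_n|^(1/n) = 8^(1/n) * 12 / (n^(5/n) * 11) -> 12/11 as n -> infinity (since 8^(1/n) -> 1 and n^(5/n) -> 1)
Step 3: R = 1/lim|a_n|^(1/n) = 11/12

11/12


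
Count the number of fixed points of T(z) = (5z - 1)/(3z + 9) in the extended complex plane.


Step 1: Fixed points satisfy T(z) = z
Step 2: 3z^2 + 4z + 1 = 0
Step 3: Discriminant = 4^2 - 4*3*1 = 4
Step 4: Number of fixed points = 2

2


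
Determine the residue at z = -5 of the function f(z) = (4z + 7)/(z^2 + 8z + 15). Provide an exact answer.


Step 1: Q(z) = z^2 + 8z + 15 = (z + 5)(z + 3)
Step 2: Q'(z) = 2z + 8
Step 3: Q'(-5) = -2, P(-5) = -13
Step 4: Res = P(-5)/Q'(-5) = -13/(-2) = 13/2

13/2


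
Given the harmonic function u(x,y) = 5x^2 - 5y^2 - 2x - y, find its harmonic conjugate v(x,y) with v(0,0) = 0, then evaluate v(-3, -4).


Step 1: v_x = -u_y = 10y + 1
Step 2: v_y = u_x = 10x - 2
Step 3: v = 10xy + x - 2y + C
Step 4: v(0,0) = 0 => C = 0
Step 5: v(-3, -4) = 125

125


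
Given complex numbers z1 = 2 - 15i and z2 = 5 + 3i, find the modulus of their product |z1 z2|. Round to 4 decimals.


Step 1: |z1| = sqrt(2^2 + (-15)^2) = sqrt(229)
Step 2: |z2| = sqrt(5^2 + 3^2) = sqrt(34)
Step 3: |z1*z2| = |z1|*|z2| = sqrt(229) * sqrt(34) = sqrt(229 * 34) = sqrt(7786)
Step 4: = 88.2383

88.2383


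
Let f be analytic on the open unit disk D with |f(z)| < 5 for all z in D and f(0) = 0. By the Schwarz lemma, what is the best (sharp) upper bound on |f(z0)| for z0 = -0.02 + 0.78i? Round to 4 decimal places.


Step 1: g = f/5 maps D -> D with g(0) = 0, so by the Schwarz lemma |g(z)| <= |z|, i.e. |f(z)| <= 5|z|; this is sharp (f(z) = 5z).
Step 2: |z0|^2 = (-0.02)^2 + 0.78^2 = 0.6088
Step 3: |z0| = sqrt(0.6088) = 0.780256
Step 4: Best bound = 5 * |z0| = 5 * 0.780256 = 3.9013

3.9013


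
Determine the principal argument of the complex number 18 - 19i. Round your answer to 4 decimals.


Step 1: z = 18 - 19i
Step 2: arg(z) = atan2(-19, 18)
Step 3: arg(z) = -0.8124

-0.8124


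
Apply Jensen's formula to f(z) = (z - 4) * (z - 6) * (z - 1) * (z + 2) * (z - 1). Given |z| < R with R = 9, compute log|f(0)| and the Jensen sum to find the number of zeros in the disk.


Jensen's formula: (1/2pi)*integral log|f(Re^it)|dt = log|f(0)| + sum_{|a_k|<R} log(R/|a_k|)
Step 1: f(0) = (-4) * (-6) * (-1) * 2 * (-1) = 48
Step 2: log|f(0)| = log|4| + log|6| + log|1| + log|-2| + log|1| = 3.8712
Step 3: Zeros inside |z| < 9: 4, 6, 1, -2, 1
Step 4: Jensen sum = log(9/4) + log(9/6) + log(9/1) + log(9/2) + log(9/1) = 7.1149
Step 5: n(R) = number of terms in the Jensen sum = count of zeros inside |z| < 9 = 5

5


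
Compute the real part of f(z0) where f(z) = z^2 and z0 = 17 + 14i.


Step 1: z0 = 17 + 14i
Step 2: z0^2 = 17^2 - 14^2 + 476i
Step 3: real part = 289 - 196 = 93

93


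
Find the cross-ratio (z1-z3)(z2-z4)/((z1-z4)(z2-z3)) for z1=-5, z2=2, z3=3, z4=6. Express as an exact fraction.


Step 1: (z1-z3)(z2-z4) = (-8) * (-4) = 32
Step 2: (z1-z4)(z2-z3) = (-11) * (-1) = 11
Step 3: Cross-ratio = 32/11 = 32/11

32/11


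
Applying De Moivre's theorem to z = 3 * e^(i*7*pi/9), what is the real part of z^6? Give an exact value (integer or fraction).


Step 1: By De Moivre's theorem, z^6 = 3^6 * e^(i*6*7*pi/9) = 729 * (cos(14*pi/3) + i*sin(14*pi/3))
Step 2: |z|^6 = 3^6 = 729
Step 3: Reduce the angle mod 2*pi: 14*pi/3 - 4*pi = 2*pi/3
Step 4: cos(2*pi/3) = -1/2
Step 5: Re(z^6) = 729 * (-1/2) = -729/2

-729/2


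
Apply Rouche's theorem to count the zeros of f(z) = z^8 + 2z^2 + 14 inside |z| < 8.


Step 1: On |z| = 8 the three terms have sizes |z^8| = 8^8 = 16777216, |2z^2| = 2*8^2 = 128, |14| = 14
Step 2: The dominant term is g(z) = z^8; let h(z) = 2z^2 + 14 so f = g + h
Step 3: On |z| = 8: |g| = 16777216 and |h| <= 128 + 14 = 142
Step 4: Since 16777216 > 142, |h| < |g| on |z| = 8, so by Rouche f has the same number of zeros as g inside |z| < 8
Step 5: g(z) = z^8 has 8 zeros (all at the origin) inside |z| < 8. Answer = 8

8


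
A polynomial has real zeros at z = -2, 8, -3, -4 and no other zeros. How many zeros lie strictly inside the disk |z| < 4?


Step 1: Check each root:
  z = -2: |-2| = 2 < 4
  z = 8: |8| = 8 >= 4
  z = -3: |-3| = 3 < 4
  z = -4: |-4| = 4 >= 4
Step 2: Count = 2

2


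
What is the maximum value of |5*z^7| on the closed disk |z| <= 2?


Step 1: On |z| = 2, |f(z)| = 5 * |z|^7 = 5 * 2^7
Step 2: By maximum modulus principle, maximum is on boundary.
Step 3: Maximum = 5 * 128 = 640

640


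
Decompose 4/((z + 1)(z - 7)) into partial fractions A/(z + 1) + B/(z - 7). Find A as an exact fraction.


Step 1: Multiply both sides by (z + 1) and set z = -1
Step 2: A = 4 / (-1 - 7)
Step 3: A = 4 / (-8)
Step 4: A = -1/2

-1/2


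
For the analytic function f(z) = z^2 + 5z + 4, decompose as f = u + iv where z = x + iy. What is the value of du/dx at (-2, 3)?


Step 1: f(z) = (x+iy)^2 + 5(x+iy) + 4
Step 2: u = (x^2 - y^2) + 5x + 4
Step 3: u_x = 2x + 5
Step 4: At (-2, 3): u_x = -4 + 5 = 1

1


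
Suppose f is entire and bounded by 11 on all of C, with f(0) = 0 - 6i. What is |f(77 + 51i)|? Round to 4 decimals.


Step 1: By Liouville's theorem, a bounded entire function is constant.
Step 2: f(z) = f(0) = 0 - 6i for all z.
Step 3: |f(w)| = |0 - 6i| = sqrt(0 + 36)
Step 4: = 6.0

6.0


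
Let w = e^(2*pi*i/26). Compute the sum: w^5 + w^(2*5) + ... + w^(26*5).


Step 1: The sum sum_{j=1}^{n} w^(k*j) equals n if n | k, else 0.
Step 2: Here n = 26, k = 5
Step 3: Does n divide k? 26 | 5 -> False
Step 4: Sum = 0

0


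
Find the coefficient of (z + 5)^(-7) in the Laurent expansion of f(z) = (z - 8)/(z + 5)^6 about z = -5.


Step 1: Write the numerator in powers of (z + 5): z - 8 = (z + 5) + (1*(-5) - 8) = (z + 5) - 13
Step 2: Divide by (z + 5)^6: f(z) = -13(z + 5)^(-6) + (z + 5)^(-5)
Step 3: This finite sum is the Laurent series of f about z = -5.
Step 4: Only the powers -6 and -5 appear, so the coefficient of (z + 5)^(-7) = 0

0


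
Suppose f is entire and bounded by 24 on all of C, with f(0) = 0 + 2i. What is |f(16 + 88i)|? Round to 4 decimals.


Step 1: By Liouville's theorem, a bounded entire function is constant.
Step 2: f(z) = f(0) = 0 + 2i for all z.
Step 3: |f(w)| = |0 + 2i| = sqrt(0 + 4)
Step 4: = 2.0

2.0


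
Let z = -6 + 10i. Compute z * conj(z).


Step 1: conj(z) = -6 - 10i
Step 2: z * conj(z) = (-6)^2 + 10^2
Step 3: = 36 + 100 = 136

136


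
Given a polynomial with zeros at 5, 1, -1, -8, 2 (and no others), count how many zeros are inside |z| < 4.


Step 1: Check each root:
  z = 5: |5| = 5 >= 4
  z = 1: |1| = 1 < 4
  z = -1: |-1| = 1 < 4
  z = -8: |-8| = 8 >= 4
  z = 2: |2| = 2 < 4
Step 2: Count = 3

3


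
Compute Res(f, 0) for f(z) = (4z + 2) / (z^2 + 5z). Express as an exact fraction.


Step 1: Q(z) = z^2 + 5z = (z)(z + 5)
Step 2: Q'(z) = 2z + 5
Step 3: Q'(0) = 5, P(0) = 2
Step 4: Res = P(0)/Q'(0) = 2/5 = 2/5

2/5


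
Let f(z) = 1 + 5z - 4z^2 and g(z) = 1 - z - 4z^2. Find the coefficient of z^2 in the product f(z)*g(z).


Step 1: z^2 term in f*g comes from: (1)*(-4z^2) + (5z)*(-z) + (-4z^2)*(1)
Step 2: = -4 - 5 - 4
Step 3: = -13

-13


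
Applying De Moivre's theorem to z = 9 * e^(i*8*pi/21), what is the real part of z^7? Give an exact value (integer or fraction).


Step 1: By De Moivre's theorem, z^7 = 9^7 * e^(i*7*8*pi/21) = 4782969 * (cos(8*pi/3) + i*sin(8*pi/3))
Step 2: |z|^7 = 9^7 = 4782969
Step 3: Reduce the angle mod 2*pi: 8*pi/3 - 2*pi = 2*pi/3
Step 4: cos(2*pi/3) = -1/2
Step 5: Re(z^7) = 4782969 * (-1/2) = -4782969/2

-4782969/2


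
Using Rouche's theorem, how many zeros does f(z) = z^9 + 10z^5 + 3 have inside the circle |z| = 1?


Step 1: On |z| = 1 the three terms have sizes |z^9| = 1^9 = 1, |10z^5| = 10*1^5 = 10, |3| = 3
Step 2: The dominant term is g(z) = 10z^5; let h(z) = z^9 + 3 so f = g + h
Step 3: On |z| = 1: |g| = 10 and |h| <= 1 + 3 = 4
Step 4: Since 10 > 4, |h| < |g| on |z| = 1, so by Rouche f has the same number of zeros as g inside |z| < 1
Step 5: g(z) = 10z^5 has 5 zeros (at the origin, multiplicity 5) inside |z| < 1. Answer = 5

5


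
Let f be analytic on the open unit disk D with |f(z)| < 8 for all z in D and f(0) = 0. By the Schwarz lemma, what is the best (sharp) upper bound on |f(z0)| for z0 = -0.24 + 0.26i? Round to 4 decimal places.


Step 1: g = f/8 maps D -> D with g(0) = 0, so by the Schwarz lemma |g(z)| <= |z|, i.e. |f(z)| <= 8|z|; this is sharp (f(z) = 8z).
Step 2: |z0|^2 = (-0.24)^2 + 0.26^2 = 0.1252
Step 3: |z0| = sqrt(0.1252) = 0.353836
Step 4: Best bound = 8 * |z0| = 8 * 0.353836 = 2.8307

2.8307


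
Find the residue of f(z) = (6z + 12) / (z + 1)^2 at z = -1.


Step 1: Pole of order 2 at z = -1
Step 2: Res = lim d/dz [(z + 1)^2 * f(z)] as z -> -1
Step 3: (z + 1)^2 * f(z) = 6z + 12
Step 4: d/dz[6z + 12] = 6

6


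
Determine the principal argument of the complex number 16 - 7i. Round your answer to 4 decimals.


Step 1: z = 16 - 7i
Step 2: arg(z) = atan2(-7, 16)
Step 3: arg(z) = -0.4124

-0.4124


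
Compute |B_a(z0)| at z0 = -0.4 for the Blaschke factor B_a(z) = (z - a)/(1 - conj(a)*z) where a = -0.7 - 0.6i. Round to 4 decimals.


Step 1: Numerator z0 - a = -0.4 - (-0.7 - 0.6i) = 0.3 + 0.6i
Step 2: Denominator 1 - conj(a)*z0 = 1 - (-0.7 + 0.6i)*(-0.4) = 0.72 + 0.24i
Step 3: |z0 - a|^2 = 0.3^2 + 0.6^2 = 0.45; |1 - conj(a)*z0|^2 = 0.72^2 + 0.24^2 = 0.576
Step 4: |B_a(-0.4)| = sqrt(0.45 / 0.576) = sqrt(0.78125)
Step 5: = 0.8839

0.8839


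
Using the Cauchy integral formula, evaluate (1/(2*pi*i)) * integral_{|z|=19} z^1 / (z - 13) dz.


Step 1: f(z) = z^1, a = 13 is inside |z| = 19
Step 2: By Cauchy integral formula: (1/(2pi*i)) * integral = f(a)
Step 3: f(13) = 13^1 = 13

13


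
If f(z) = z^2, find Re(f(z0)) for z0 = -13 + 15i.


Step 1: z0 = -13 + 15i
Step 2: z0^2 = (-13)^2 - 15^2 - 390i
Step 3: real part = 169 - 225 = -56

-56


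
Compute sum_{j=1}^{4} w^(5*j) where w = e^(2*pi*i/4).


Step 1: The sum sum_{j=1}^{n} w^(k*j) equals n if n | k, else 0.
Step 2: Here n = 4, k = 5
Step 3: Does n divide k? 4 | 5 -> False
Step 4: Sum = 0

0


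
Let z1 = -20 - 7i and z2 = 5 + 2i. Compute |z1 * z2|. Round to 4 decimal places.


Step 1: |z1| = sqrt((-20)^2 + (-7)^2) = sqrt(449)
Step 2: |z2| = sqrt(5^2 + 2^2) = sqrt(29)
Step 3: |z1*z2| = |z1|*|z2| = sqrt(449) * sqrt(29) = sqrt(449 * 29) = sqrt(13021)
Step 4: = 114.1096

114.1096


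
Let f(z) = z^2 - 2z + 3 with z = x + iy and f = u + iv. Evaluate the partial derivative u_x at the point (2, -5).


Step 1: f(z) = (x+iy)^2 - 2(x+iy) + 3
Step 2: u = (x^2 - y^2) - 2x + 3
Step 3: u_x = 2x - 2
Step 4: At (2, -5): u_x = 4 - 2 = 2

2


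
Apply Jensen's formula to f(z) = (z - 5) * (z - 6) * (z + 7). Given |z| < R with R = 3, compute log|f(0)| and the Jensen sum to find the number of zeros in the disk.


Jensen's formula: (1/2pi)*integral log|f(Re^it)|dt = log|f(0)| + sum_{|a_k|<R} log(R/|a_k|)
Step 1: f(0) = (-5) * (-6) * 7 = 210
Step 2: log|f(0)| = log|5| + log|6| + log|-7| = 5.3471
Step 3: Zeros inside |z| < 3: none
Step 4: Jensen sum = (empty sum) = 0
Step 5: n(R) = number of terms in the Jensen sum = count of zeros inside |z| < 3 = 0

0


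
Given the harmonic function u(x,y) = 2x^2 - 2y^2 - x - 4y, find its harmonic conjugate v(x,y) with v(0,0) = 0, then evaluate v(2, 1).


Step 1: v_x = -u_y = 4y + 4
Step 2: v_y = u_x = 4x - 1
Step 3: v = 4xy + 4x - y + C
Step 4: v(0,0) = 0 => C = 0
Step 5: v(2, 1) = 15

15


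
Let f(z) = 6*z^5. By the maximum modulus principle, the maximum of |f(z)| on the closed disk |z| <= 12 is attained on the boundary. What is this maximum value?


Step 1: On |z| = 12, |f(z)| = 6 * |z|^5 = 6 * 12^5
Step 2: By maximum modulus principle, maximum is on boundary.
Step 3: Maximum = 6 * 248832 = 1492992

1492992


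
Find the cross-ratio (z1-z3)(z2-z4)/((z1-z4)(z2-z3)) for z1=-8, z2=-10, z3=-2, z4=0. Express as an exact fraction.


Step 1: (z1-z3)(z2-z4) = (-6) * (-10) = 60
Step 2: (z1-z4)(z2-z3) = (-8) * (-8) = 64
Step 3: Cross-ratio = 60/64 = 15/16

15/16


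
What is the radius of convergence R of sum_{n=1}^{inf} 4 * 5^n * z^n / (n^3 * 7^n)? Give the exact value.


Step 1: General term a_n = 4 * 5^n / (n^3 * 7^n)
Step 2: By the root test, |a_n|^(1/n) = 4^(1/n) * 5 / (n^(3/n) * 7) -> 5/7 as n -> infinity (since 4^(1/n) -> 1 and n^(3/n) -> 1)
Step 3: R = 1/lim|a_n|^(1/n) = 7/5

7/5


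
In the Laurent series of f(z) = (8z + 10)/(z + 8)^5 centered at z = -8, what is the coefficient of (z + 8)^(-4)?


Step 1: Write the numerator in powers of (z + 8): 8z + 10 = 8(z + 8) + (8*(-8) + 10) = 8(z + 8) - 54
Step 2: Divide by (z + 8)^5: f(z) = -54(z + 8)^(-5) + 8(z + 8)^(-4)
Step 3: This finite sum is the Laurent series of f about z = -8.
Step 4: Coefficient of (z + 8)^(-4) = coefficient of (z + 8) in the re-centred numerator = 8

8


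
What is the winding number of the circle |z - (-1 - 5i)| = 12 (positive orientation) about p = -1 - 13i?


Step 1: Center c = (-1, -5), radius = 12
Step 2: |p - c|^2 = 0^2 + (-8)^2 = 64
Step 3: r^2 = 144
Step 4: |p-c| < r so winding number = 1

1


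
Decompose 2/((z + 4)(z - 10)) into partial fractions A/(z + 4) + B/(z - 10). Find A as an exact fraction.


Step 1: Multiply both sides by (z + 4) and set z = -4
Step 2: A = 2 / (-4 - 10)
Step 3: A = 2 / (-14)
Step 4: A = -1/7

-1/7


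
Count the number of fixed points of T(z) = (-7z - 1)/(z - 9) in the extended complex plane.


Step 1: Fixed points satisfy T(z) = z
Step 2: z^2 - 2z + 1 = 0
Step 3: Discriminant = (-2)^2 - 4*1*1 = 0
Step 4: Number of fixed points = 1

1


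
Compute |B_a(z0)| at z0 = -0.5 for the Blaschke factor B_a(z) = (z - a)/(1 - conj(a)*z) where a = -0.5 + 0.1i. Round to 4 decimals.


Step 1: Numerator z0 - a = -0.5 - (-0.5 + 0.1i) = 0 - 0.1i
Step 2: Denominator 1 - conj(a)*z0 = 1 - (-0.5 - 0.1i)*(-0.5) = 0.75 - 0.05i
Step 3: |z0 - a|^2 = 0^2 + (-0.1)^2 = 0.01; |1 - conj(a)*z0|^2 = 0.75^2 + (-0.05)^2 = 0.565
Step 4: |B_a(-0.5)| = sqrt(0.01 / 0.565) = sqrt(0.017699)
Step 5: = 0.133

0.133


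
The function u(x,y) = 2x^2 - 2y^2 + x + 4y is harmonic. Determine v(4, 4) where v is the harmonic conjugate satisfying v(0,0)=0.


Step 1: v_x = -u_y = 4y - 4
Step 2: v_y = u_x = 4x + 1
Step 3: v = 4xy - 4x + y + C
Step 4: v(0,0) = 0 => C = 0
Step 5: v(4, 4) = 52

52


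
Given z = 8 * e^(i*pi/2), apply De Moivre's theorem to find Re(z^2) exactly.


Step 1: By De Moivre's theorem, z^2 = 8^2 * e^(i*2*pi/2) = 64 * (cos(pi) + i*sin(pi))
Step 2: |z|^2 = 8^2 = 64
Step 3: The angle pi already lies in [0, 2*pi)
Step 4: cos(pi) = -1
Step 5: Re(z^2) = 64 * (-1) = -64

-64


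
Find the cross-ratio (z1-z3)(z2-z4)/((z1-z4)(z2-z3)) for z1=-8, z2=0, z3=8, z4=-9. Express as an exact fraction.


Step 1: (z1-z3)(z2-z4) = (-16) * 9 = -144
Step 2: (z1-z4)(z2-z3) = 1 * (-8) = -8
Step 3: Cross-ratio = 144/8 = 18

18


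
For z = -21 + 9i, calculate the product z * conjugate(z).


Step 1: conj(z) = -21 - 9i
Step 2: z * conj(z) = (-21)^2 + 9^2
Step 3: = 441 + 81 = 522

522


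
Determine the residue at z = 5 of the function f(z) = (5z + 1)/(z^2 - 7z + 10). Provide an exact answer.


Step 1: Q(z) = z^2 - 7z + 10 = (z - 5)(z - 2)
Step 2: Q'(z) = 2z - 7
Step 3: Q'(5) = 3, P(5) = 26
Step 4: Res = P(5)/Q'(5) = 26/3 = 26/3

26/3


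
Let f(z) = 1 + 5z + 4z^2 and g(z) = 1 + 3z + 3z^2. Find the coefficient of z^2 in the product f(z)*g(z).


Step 1: z^2 term in f*g comes from: (1)*(3z^2) + (5z)*(3z) + (4z^2)*(1)
Step 2: = 3 + 15 + 4
Step 3: = 22

22


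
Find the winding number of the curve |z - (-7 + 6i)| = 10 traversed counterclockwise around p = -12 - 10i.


Step 1: Center c = (-7, 6), radius = 10
Step 2: |p - c|^2 = (-5)^2 + (-16)^2 = 281
Step 3: r^2 = 100
Step 4: |p-c| > r so winding number = 0

0


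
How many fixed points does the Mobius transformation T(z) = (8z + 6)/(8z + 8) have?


Step 1: Fixed points satisfy T(z) = z
Step 2: 8z^2 - 6 = 0
Step 3: Discriminant = 0^2 - 4*8*(-6) = 192
Step 4: Number of fixed points = 2

2


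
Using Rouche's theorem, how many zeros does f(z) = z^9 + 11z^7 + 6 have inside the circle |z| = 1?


Step 1: On |z| = 1 the three terms have sizes |z^9| = 1^9 = 1, |11z^7| = 11*1^7 = 11, |6| = 6
Step 2: The dominant term is g(z) = 11z^7; let h(z) = z^9 + 6 so f = g + h
Step 3: On |z| = 1: |g| = 11 and |h| <= 1 + 6 = 7
Step 4: Since 11 > 7, |h| < |g| on |z| = 1, so by Rouche f has the same number of zeros as g inside |z| < 1
Step 5: g(z) = 11z^7 has 7 zeros (at the origin, multiplicity 7) inside |z| < 1. Answer = 7

7


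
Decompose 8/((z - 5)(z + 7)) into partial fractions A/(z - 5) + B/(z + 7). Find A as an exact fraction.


Step 1: Multiply both sides by (z - 5) and set z = 5
Step 2: A = 8 / (5 + 7)
Step 3: A = 8 / 12
Step 4: A = 2/3

2/3


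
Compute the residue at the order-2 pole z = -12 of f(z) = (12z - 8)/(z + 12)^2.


Step 1: Pole of order 2 at z = -12
Step 2: Res = lim d/dz [(z + 12)^2 * f(z)] as z -> -12
Step 3: (z + 12)^2 * f(z) = 12z - 8
Step 4: d/dz[12z - 8] = 12

12


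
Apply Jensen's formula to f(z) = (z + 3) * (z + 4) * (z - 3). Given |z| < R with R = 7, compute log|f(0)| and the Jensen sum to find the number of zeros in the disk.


Jensen's formula: (1/2pi)*integral log|f(Re^it)|dt = log|f(0)| + sum_{|a_k|<R} log(R/|a_k|)
Step 1: f(0) = 3 * 4 * (-3) = -36
Step 2: log|f(0)| = log|-3| + log|-4| + log|3| = 3.5835
Step 3: Zeros inside |z| < 7: -3, -4, 3
Step 4: Jensen sum = log(7/3) + log(7/4) + log(7/3) = 2.2542
Step 5: n(R) = number of terms in the Jensen sum = count of zeros inside |z| < 7 = 3

3


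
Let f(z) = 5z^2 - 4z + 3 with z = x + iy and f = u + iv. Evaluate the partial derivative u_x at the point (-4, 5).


Step 1: f(z) = 5(x+iy)^2 - 4(x+iy) + 3
Step 2: u = 5(x^2 - y^2) - 4x + 3
Step 3: u_x = 10x - 4
Step 4: At (-4, 5): u_x = -40 - 4 = -44

-44


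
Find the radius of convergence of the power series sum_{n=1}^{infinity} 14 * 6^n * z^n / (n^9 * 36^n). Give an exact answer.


Step 1: General term a_n = 14 * 6^n / (n^9 * 36^n)
Step 2: By the root test, |a_n|^(1/n) = 14^(1/n) * 6 / (n^(9/n) * 36) -> 6/36 as n -> infinity (since 14^(1/n) -> 1 and n^(9/n) -> 1)
Step 3: R = 1/lim|a_n|^(1/n) = 36/6 = 6

6


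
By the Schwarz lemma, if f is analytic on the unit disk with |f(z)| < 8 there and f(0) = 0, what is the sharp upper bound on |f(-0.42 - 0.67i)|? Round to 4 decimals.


Step 1: g = f/8 maps D -> D with g(0) = 0, so by the Schwarz lemma |g(z)| <= |z|, i.e. |f(z)| <= 8|z|; this is sharp (f(z) = 8z).
Step 2: |z0|^2 = (-0.42)^2 + (-0.67)^2 = 0.6253
Step 3: |z0| = sqrt(0.6253) = 0.790759
Step 4: Best bound = 8 * |z0| = 8 * 0.790759 = 6.3261

6.3261


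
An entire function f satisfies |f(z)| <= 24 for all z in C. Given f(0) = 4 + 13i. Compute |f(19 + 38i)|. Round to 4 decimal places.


Step 1: By Liouville's theorem, a bounded entire function is constant.
Step 2: f(z) = f(0) = 4 + 13i for all z.
Step 3: |f(w)| = |4 + 13i| = sqrt(16 + 169)
Step 4: = 13.6015

13.6015


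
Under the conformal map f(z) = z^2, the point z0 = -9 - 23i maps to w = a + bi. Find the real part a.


Step 1: z0 = -9 - 23i
Step 2: z0^2 = (-9)^2 - (-23)^2 + 414i
Step 3: real part = 81 - 529 = -448

-448


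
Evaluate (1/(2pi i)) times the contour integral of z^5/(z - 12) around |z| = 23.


Step 1: f(z) = z^5, a = 12 is inside |z| = 23
Step 2: By Cauchy integral formula: (1/(2pi*i)) * integral = f(a)
Step 3: f(12) = 12^5 = 248832

248832


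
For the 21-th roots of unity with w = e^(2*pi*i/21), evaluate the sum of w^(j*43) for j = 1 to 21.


Step 1: The sum sum_{j=1}^{n} w^(k*j) equals n if n | k, else 0.
Step 2: Here n = 21, k = 43
Step 3: Does n divide k? 21 | 43 -> False
Step 4: Sum = 0

0


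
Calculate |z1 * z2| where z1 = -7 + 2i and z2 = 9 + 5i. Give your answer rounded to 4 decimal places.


Step 1: |z1| = sqrt((-7)^2 + 2^2) = sqrt(53)
Step 2: |z2| = sqrt(9^2 + 5^2) = sqrt(106)
Step 3: |z1*z2| = |z1|*|z2| = sqrt(53) * sqrt(106) = sqrt(53 * 106) = sqrt(5618)
Step 4: = 74.9533

74.9533


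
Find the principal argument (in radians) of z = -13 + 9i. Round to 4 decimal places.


Step 1: z = -13 + 9i
Step 2: arg(z) = atan2(9, -13)
Step 3: arg(z) = 2.536

2.536


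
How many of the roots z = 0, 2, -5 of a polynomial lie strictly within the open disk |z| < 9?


Step 1: Check each root:
  z = 0: |0| = 0 < 9
  z = 2: |2| = 2 < 9
  z = -5: |-5| = 5 < 9
Step 2: Count = 3

3


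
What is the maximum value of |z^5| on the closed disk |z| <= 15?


Step 1: On |z| = 15, |f(z)| = |z|^5 = 15^5
Step 2: By maximum modulus principle, maximum is on boundary.
Step 3: Maximum = 759375 = 759375

759375


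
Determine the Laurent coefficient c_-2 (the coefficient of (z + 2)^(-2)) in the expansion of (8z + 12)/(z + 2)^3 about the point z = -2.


Step 1: Write the numerator in powers of (z + 2): 8z + 12 = 8(z + 2) + (8*(-2) + 12) = 8(z + 2) - 4
Step 2: Divide by (z + 2)^3: f(z) = -4(z + 2)^(-3) + 8(z + 2)^(-2)
Step 3: This finite sum is the Laurent series of f about z = -2.
Step 4: Coefficient of (z + 2)^(-2) = coefficient of (z + 2) in the re-centred numerator = 8

8


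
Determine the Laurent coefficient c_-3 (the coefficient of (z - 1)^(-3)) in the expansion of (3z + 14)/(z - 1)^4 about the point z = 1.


Step 1: Write the numerator in powers of (z - 1): 3z + 14 = 3(z - 1) + (3*1 + 14) = 3(z - 1) + 17
Step 2: Divide by (z - 1)^4: f(z) = 17(z - 1)^(-4) + 3(z - 1)^(-3)
Step 3: This finite sum is the Laurent series of f about z = 1.
Step 4: Coefficient of (z - 1)^(-3) = coefficient of (z - 1) in the re-centred numerator = 3

3


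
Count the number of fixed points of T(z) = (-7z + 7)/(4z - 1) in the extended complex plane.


Step 1: Fixed points satisfy T(z) = z
Step 2: 4z^2 + 6z - 7 = 0
Step 3: Discriminant = 6^2 - 4*4*(-7) = 148
Step 4: Number of fixed points = 2

2


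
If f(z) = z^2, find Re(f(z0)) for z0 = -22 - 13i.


Step 1: z0 = -22 - 13i
Step 2: z0^2 = (-22)^2 - (-13)^2 + 572i
Step 3: real part = 484 - 169 = 315

315


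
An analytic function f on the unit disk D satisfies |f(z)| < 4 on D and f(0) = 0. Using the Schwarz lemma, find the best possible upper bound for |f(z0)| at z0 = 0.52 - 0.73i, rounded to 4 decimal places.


Step 1: g = f/4 maps D -> D with g(0) = 0, so by the Schwarz lemma |g(z)| <= |z|, i.e. |f(z)| <= 4|z|; this is sharp (f(z) = 4z).
Step 2: |z0|^2 = 0.52^2 + (-0.73)^2 = 0.8033
Step 3: |z0| = sqrt(0.8033) = 0.89627
Step 4: Best bound = 4 * |z0| = 4 * 0.89627 = 3.5851

3.5851


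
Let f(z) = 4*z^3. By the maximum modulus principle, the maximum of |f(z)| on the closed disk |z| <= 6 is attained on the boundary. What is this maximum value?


Step 1: On |z| = 6, |f(z)| = 4 * |z|^3 = 4 * 6^3
Step 2: By maximum modulus principle, maximum is on boundary.
Step 3: Maximum = 4 * 216 = 864

864


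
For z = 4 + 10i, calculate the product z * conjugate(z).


Step 1: conj(z) = 4 - 10i
Step 2: z * conj(z) = 4^2 + 10^2
Step 3: = 16 + 100 = 116

116


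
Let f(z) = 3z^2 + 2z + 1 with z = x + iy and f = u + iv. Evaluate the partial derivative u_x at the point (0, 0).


Step 1: f(z) = 3(x+iy)^2 + 2(x+iy) + 1
Step 2: u = 3(x^2 - y^2) + 2x + 1
Step 3: u_x = 6x + 2
Step 4: At (0, 0): u_x = 0 + 2 = 2

2


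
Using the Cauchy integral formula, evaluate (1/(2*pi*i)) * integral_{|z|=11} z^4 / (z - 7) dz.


Step 1: f(z) = z^4, a = 7 is inside |z| = 11
Step 2: By Cauchy integral formula: (1/(2pi*i)) * integral = f(a)
Step 3: f(7) = 7^4 = 2401

2401
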